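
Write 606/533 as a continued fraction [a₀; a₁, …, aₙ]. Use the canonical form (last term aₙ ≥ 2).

[1; 7, 3, 3, 7]

606 = 1×533 + 73
533 = 7×73 + 22
73 = 3×22 + 7
22 = 3×7 + 1
7 = 7×1 + 0  (stop)
So 606/533 = [1; 7, 3, 3, 7].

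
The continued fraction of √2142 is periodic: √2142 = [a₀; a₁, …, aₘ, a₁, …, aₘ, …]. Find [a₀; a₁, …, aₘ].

[46; 3, 1, 1, 4, 1, 1, 3, 92]

a₀ = ⌊√2142⌋ = 46.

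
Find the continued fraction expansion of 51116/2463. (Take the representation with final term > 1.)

51116 = 20·2463 + 1856
2463 = 1·1856 + 607
1856 = 3·607 + 35
607 = 17·35 + 12
35 = 2·12 + 11
12 = 1·11 + 1
11 = 11·1 + 0  (stop)
So 51116/2463 = [20; 1, 3, 17, 2, 1, 11].

[20; 1, 3, 17, 2, 1, 11]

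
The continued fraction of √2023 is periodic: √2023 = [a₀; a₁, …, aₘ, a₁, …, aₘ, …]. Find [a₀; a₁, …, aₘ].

[44; 1, 43, 1, 88]

a₀ = ⌊√2023⌋ = 44.
With m₀=0, d₀=1 and mₖ₊₁ = dₖaₖ − mₖ, dₖ₊₁ = (n − mₖ₊₁²)/dₖ, aₖ₊₁ = ⌊(a₀+mₖ₊₁)/dₖ₊₁⌋:
  k=1: m=44, d=87, a=1
  k=2: m=43, d=2, a=43
  k=3: m=43, d=87, a=1
  k=4: m=44, d=1, a=88
d=1 and a=2a₀=88 at k=4, so the next step gives (m, d) = (44, 87) again — its k=1 value — and the period has length 4.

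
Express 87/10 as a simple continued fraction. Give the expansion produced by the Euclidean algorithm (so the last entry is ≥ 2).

[8; 1, 2, 3]

87 = 8*10 + 7
10 = 1*7 + 3
7 = 2*3 + 1
3 = 3*1 + 0  (stop)
So 87/10 = [8; 1, 2, 3].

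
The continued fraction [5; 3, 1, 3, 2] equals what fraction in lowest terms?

Fold from the inside: start with 2/1.
  3 + 1/2 = 7/2
  1 + 2/7 = 9/7
  3 + 7/9 = 34/9
  5 + 9/34 = 179/34

179/34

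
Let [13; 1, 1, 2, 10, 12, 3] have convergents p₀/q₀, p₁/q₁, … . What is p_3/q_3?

Using pₖ = aₖpₖ₋₁ + pₖ₋₂, qₖ = aₖqₖ₋₁ + qₖ₋₂ (with p₋₁=1, p₋₂=0, q₋₁=0, q₋₂=1):
  k=0: a=13, p=13, q=1
  k=1: a=1, p=14, q=1
  k=2: a=1, p=27, q=2
  k=3: a=2, p=68, q=5

68/5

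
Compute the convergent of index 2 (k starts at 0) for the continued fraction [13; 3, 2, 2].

93/7

Using pₖ = aₖpₖ₋₁ + pₖ₋₂, qₖ = aₖqₖ₋₁ + qₖ₋₂ (with p₋₁=1, p₋₂=0, q₋₁=0, q₋₂=1):
  k=0: a=13, p=13, q=1
  k=1: a=3, p=40, q=3
  k=2: a=2, p=93, q=7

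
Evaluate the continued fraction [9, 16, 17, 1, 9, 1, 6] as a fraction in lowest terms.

198029/21852

Fold from the inside: start with 6/1.
  1 + 1/6 = 7/6
  9 + 6/7 = 69/7
  1 + 7/69 = 76/69
  17 + 69/76 = 1361/76
  16 + 76/1361 = 21852/1361
  9 + 1361/21852 = 198029/21852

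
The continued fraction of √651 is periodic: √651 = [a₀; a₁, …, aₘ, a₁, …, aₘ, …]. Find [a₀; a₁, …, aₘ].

[25; 1, 1, 16, 1, 1, 50]

a₀ = ⌊√651⌋ = 25.
With m₀=0, d₀=1 and mₖ₊₁ = dₖaₖ − mₖ, dₖ₊₁ = (n − mₖ₊₁²)/dₖ, aₖ₊₁ = ⌊(a₀+mₖ₊₁)/dₖ₊₁⌋:
  k=1: m=25, d=26, a=1
  k=2: m=1, d=25, a=1
  k=3: m=24, d=3, a=16
  k=4: m=24, d=25, a=1
  k=5: m=1, d=26, a=1
  k=6: m=25, d=1, a=50
d=1 and a=2a₀=50 at k=6, so the next step gives (m, d) = (25, 26) again — its k=1 value — and the period has length 6.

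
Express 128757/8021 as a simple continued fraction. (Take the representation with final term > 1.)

[16; 19, 19, 7, 3]

128757 = 16×8021 + 421
8021 = 19×421 + 22
421 = 19×22 + 3
22 = 7×3 + 1
3 = 3×1 + 0  (stop)
So 128757/8021 = [16; 19, 19, 7, 3].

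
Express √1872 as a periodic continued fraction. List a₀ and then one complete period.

[43; 3, 1, 3, 86]

a₀ = ⌊√1872⌋ = 43.
With m₀=0, d₀=1 and mₖ₊₁ = dₖaₖ − mₖ, dₖ₊₁ = (n − mₖ₊₁²)/dₖ, aₖ₊₁ = ⌊(a₀+mₖ₊₁)/dₖ₊₁⌋:
  k=1: m=43, d=23, a=3
  k=2: m=26, d=52, a=1
  k=3: m=26, d=23, a=3
  k=4: m=43, d=1, a=86
d=1 and a=2a₀=86 at k=4, so the next step gives (m, d) = (43, 23) again — its k=1 value — and the period has length 4.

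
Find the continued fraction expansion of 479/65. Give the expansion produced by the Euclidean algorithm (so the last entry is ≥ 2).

[7; 2, 1, 2, 2, 3]

479 = 7·65 + 24
65 = 2·24 + 17
24 = 1·17 + 7
17 = 2·7 + 3
7 = 2·3 + 1
3 = 3·1 + 0  (stop)
So 479/65 = [7; 2, 1, 2, 2, 3].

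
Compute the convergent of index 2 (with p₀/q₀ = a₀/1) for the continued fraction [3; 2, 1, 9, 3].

Using pₖ = aₖpₖ₋₁ + pₖ₋₂, qₖ = aₖqₖ₋₁ + qₖ₋₂ (with p₋₁=1, p₋₂=0, q₋₁=0, q₋₂=1):
  k=0: a=3, p=3, q=1
  k=1: a=2, p=7, q=2
  k=2: a=1, p=10, q=3

10/3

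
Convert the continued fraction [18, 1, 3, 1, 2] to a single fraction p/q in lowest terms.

Fold from the inside: start with 2/1.
  1 + 1/2 = 3/2
  3 + 2/3 = 11/3
  1 + 3/11 = 14/11
  18 + 11/14 = 263/14

263/14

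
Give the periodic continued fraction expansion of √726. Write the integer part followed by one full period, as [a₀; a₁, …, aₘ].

a₀ = ⌊√726⌋ = 26.

[26; 1, 16, 1, 52]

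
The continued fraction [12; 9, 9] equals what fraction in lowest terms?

Using pₖ = aₖpₖ₋₁ + pₖ₋₂ and qₖ = aₖqₖ₋₁ + qₖ₋₂:
  k=0: a=12, p=12, q=1
  k=1: a=9, p=109, q=9
  k=2: a=9, p=993, q=82

993/82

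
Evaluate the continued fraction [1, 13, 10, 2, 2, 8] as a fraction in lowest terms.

Using pₖ = aₖpₖ₋₁ + pₖ₋₂ and qₖ = aₖqₖ₋₁ + qₖ₋₂:
  k=0: a=1, p=1, q=1
  k=1: a=13, p=14, q=13
  k=2: a=10, p=141, q=131
  k=3: a=2, p=296, q=275
  k=4: a=2, p=733, q=681
  k=5: a=8, p=6160, q=5723

6160/5723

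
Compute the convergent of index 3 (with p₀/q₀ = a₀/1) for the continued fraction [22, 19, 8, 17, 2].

Using pₖ = aₖpₖ₋₁ + pₖ₋₂, qₖ = aₖqₖ₋₁ + qₖ₋₂ (with p₋₁=1, p₋₂=0, q₋₁=0, q₋₂=1):
  k=0: a=22, p=22, q=1
  k=1: a=19, p=419, q=19
  k=2: a=8, p=3374, q=153
  k=3: a=17, p=57777, q=2620

57777/2620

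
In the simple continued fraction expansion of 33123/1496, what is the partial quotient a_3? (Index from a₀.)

33123 = 22·1496 + 211   →  a_0 = 22
1496 = 7·211 + 19   →  a_1 = 7
211 = 11·19 + 2   →  a_2 = 11
19 = 9·2 + 1   →  a_3 = 9

9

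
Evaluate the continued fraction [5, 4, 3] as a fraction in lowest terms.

68/13

Fold from the inside: start with 3/1.
  4 + 1/3 = 13/3
  5 + 3/13 = 68/13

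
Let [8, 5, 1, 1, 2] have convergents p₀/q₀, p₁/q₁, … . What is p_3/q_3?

90/11

Using pₖ = aₖpₖ₋₁ + pₖ₋₂, qₖ = aₖqₖ₋₁ + qₖ₋₂ (with p₋₁=1, p₋₂=0, q₋₁=0, q₋₂=1):
  k=0: a=8, p=8, q=1
  k=1: a=5, p=41, q=5
  k=2: a=1, p=49, q=6
  k=3: a=1, p=90, q=11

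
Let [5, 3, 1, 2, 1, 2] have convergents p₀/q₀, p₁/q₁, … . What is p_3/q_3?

Using pₖ = aₖpₖ₋₁ + pₖ₋₂, qₖ = aₖqₖ₋₁ + qₖ₋₂ (with p₋₁=1, p₋₂=0, q₋₁=0, q₋₂=1):
  k=0: a=5, p=5, q=1
  k=1: a=3, p=16, q=3
  k=2: a=1, p=21, q=4
  k=3: a=2, p=58, q=11

58/11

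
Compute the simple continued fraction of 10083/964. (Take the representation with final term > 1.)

[10; 2, 5, 1, 2, 8, 3]

10083 = 10·964 + 443
964 = 2·443 + 78
443 = 5·78 + 53
78 = 1·53 + 25
53 = 2·25 + 3
25 = 8·3 + 1
3 = 3·1 + 0  (stop)
So 10083/964 = [10; 2, 5, 1, 2, 8, 3].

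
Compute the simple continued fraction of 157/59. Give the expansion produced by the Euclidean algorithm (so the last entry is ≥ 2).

157 = 2*59 + 39
59 = 1*39 + 20
39 = 1*20 + 19
20 = 1*19 + 1
19 = 19*1 + 0  (stop)
So 157/59 = [2; 1, 1, 1, 19].

[2; 1, 1, 1, 19]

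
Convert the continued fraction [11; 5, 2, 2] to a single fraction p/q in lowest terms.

Using pₖ = aₖpₖ₋₁ + pₖ₋₂ and qₖ = aₖqₖ₋₁ + qₖ₋₂:
  k=0: a=11, p=11, q=1
  k=1: a=5, p=56, q=5
  k=2: a=2, p=123, q=11
  k=3: a=2, p=302, q=27

302/27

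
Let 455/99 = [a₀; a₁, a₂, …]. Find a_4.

455 = 4·99 + 59   →  a_0 = 4
99 = 1·59 + 40   →  a_1 = 1
59 = 1·40 + 19   →  a_2 = 1
40 = 2·19 + 2   →  a_3 = 2
19 = 9·2 + 1   →  a_4 = 9

9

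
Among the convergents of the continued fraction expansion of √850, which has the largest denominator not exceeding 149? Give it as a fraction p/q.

2449/84

√850 = [29; 6, 2, 6, 58, …] (period length 4).
Convergents:
  p_0/q_0 = 29/1
  p_1/q_1 = 175/6
  p_2/q_2 = 379/13
  p_3/q_3 = 2449/84
  p_4/q_4 = 142421/4885
q_3 = 84 ≤ 149 < 4885 = q_4, so the answer is 2449/84.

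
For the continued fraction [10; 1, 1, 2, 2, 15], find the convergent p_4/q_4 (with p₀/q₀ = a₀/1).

127/12

Using pₖ = aₖpₖ₋₁ + pₖ₋₂, qₖ = aₖqₖ₋₁ + qₖ₋₂ (with p₋₁=1, p₋₂=0, q₋₁=0, q₋₂=1):
  k=0: a=10, p=10, q=1
  k=1: a=1, p=11, q=1
  k=2: a=1, p=21, q=2
  k=3: a=2, p=53, q=5
  k=4: a=2, p=127, q=12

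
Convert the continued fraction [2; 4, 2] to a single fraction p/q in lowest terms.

20/9

Using pₖ = aₖpₖ₋₁ + pₖ₋₂ and qₖ = aₖqₖ₋₁ + qₖ₋₂:
  k=0: a=2, p=2, q=1
  k=1: a=4, p=9, q=4
  k=2: a=2, p=20, q=9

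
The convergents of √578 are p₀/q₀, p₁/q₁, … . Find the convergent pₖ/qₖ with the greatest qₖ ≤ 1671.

√578 = [24; 24, 48, …] (period length 2).
Convergents:
  p_0/q_0 = 24/1
  p_1/q_1 = 577/24
  p_2/q_2 = 27720/1153
  p_3/q_3 = 665857/27696
q_2 = 1153 ≤ 1671 < 27696 = q_3, so the answer is 27720/1153.

27720/1153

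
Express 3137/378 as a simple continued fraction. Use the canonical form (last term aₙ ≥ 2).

[8; 3, 2, 1, 8, 1, 3]

3137 = 8*378 + 113
378 = 3*113 + 39
113 = 2*39 + 35
39 = 1*35 + 4
35 = 8*4 + 3
4 = 1*3 + 1
3 = 3*1 + 0  (stop)
So 3137/378 = [8; 3, 2, 1, 8, 1, 3].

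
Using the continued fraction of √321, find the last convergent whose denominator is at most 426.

√321 = [17; 1, 10, 1, 34, …] (period length 4).
Convergents:
  p_0/q_0 = 17/1
  p_1/q_1 = 18/1
  p_2/q_2 = 197/11
  p_3/q_3 = 215/12
  p_4/q_4 = 7507/419
  p_5/q_5 = 7722/431
q_4 = 419 ≤ 426 < 431 = q_5, so the answer is 7507/419.

7507/419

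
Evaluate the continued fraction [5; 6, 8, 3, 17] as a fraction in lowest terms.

13683/2650

Using pₖ = aₖpₖ₋₁ + pₖ₋₂ and qₖ = aₖqₖ₋₁ + qₖ₋₂:
  k=0: a=5, p=5, q=1
  k=1: a=6, p=31, q=6
  k=2: a=8, p=253, q=49
  k=3: a=3, p=790, q=153
  k=4: a=17, p=13683, q=2650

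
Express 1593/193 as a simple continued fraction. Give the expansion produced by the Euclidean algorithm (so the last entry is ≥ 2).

1593 = 8*193 + 49
193 = 3*49 + 46
49 = 1*46 + 3
46 = 15*3 + 1
3 = 3*1 + 0  (stop)
So 1593/193 = [8; 3, 1, 15, 3].

[8; 3, 1, 15, 3]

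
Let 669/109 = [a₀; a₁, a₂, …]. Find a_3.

1

669 = 6·109 + 15   →  a_0 = 6
109 = 7·15 + 4   →  a_1 = 7
15 = 3·4 + 3   →  a_2 = 3
4 = 1·3 + 1   →  a_3 = 1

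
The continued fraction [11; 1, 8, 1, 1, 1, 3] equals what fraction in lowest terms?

Using pₖ = aₖpₖ₋₁ + pₖ₋₂ and qₖ = aₖqₖ₋₁ + qₖ₋₂:
  k=0: a=11, p=11, q=1
  k=1: a=1, p=12, q=1
  k=2: a=8, p=107, q=9
  k=3: a=1, p=119, q=10
  k=4: a=1, p=226, q=19
  k=5: a=1, p=345, q=29
  k=6: a=3, p=1261, q=106

1261/106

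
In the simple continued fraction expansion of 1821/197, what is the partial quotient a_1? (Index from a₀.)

1821 = 9·197 + 48   →  a_0 = 9
197 = 4·48 + 5   →  a_1 = 4

4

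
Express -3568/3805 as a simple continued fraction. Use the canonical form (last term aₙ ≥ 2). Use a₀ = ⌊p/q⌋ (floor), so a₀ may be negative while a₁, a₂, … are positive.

[-1; 16, 18, 4, 3]

-3568 = -1·3805 + 237
3805 = 16·237 + 13
237 = 18·13 + 3
13 = 4·3 + 1
3 = 3·1 + 0  (stop)
So -3568/3805 = [-1; 16, 18, 4, 3].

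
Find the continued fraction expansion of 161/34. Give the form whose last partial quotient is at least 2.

161 = 4×34 + 25
34 = 1×25 + 9
25 = 2×9 + 7
9 = 1×7 + 2
7 = 3×2 + 1
2 = 2×1 + 0  (stop)
So 161/34 = [4; 1, 2, 1, 3, 2].

[4; 1, 2, 1, 3, 2]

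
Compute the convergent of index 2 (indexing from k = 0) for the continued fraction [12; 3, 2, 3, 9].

Using pₖ = aₖpₖ₋₁ + pₖ₋₂, qₖ = aₖqₖ₋₁ + qₖ₋₂ (with p₋₁=1, p₋₂=0, q₋₁=0, q₋₂=1):
  k=0: a=12, p=12, q=1
  k=1: a=3, p=37, q=3
  k=2: a=2, p=86, q=7

86/7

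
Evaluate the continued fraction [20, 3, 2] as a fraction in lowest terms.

Fold from the inside: start with 2/1.
  3 + 1/2 = 7/2
  20 + 2/7 = 142/7

142/7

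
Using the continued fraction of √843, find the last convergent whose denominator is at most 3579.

√843 = [29; 29, 58, …] (period length 2).
Convergents:
  p_0/q_0 = 29/1
  p_1/q_1 = 842/29
  p_2/q_2 = 48865/1683
  p_3/q_3 = 1417927/48836
q_2 = 1683 ≤ 3579 < 48836 = q_3, so the answer is 48865/1683.

48865/1683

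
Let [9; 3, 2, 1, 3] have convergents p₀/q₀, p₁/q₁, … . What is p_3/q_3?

93/10

Using pₖ = aₖpₖ₋₁ + pₖ₋₂, qₖ = aₖqₖ₋₁ + qₖ₋₂ (with p₋₁=1, p₋₂=0, q₋₁=0, q₋₂=1):
  k=0: a=9, p=9, q=1
  k=1: a=3, p=28, q=3
  k=2: a=2, p=65, q=7
  k=3: a=1, p=93, q=10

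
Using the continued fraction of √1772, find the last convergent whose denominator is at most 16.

463/11

√1772 = [42; 10, 1, 1, 20, 1, 1, 10, 84, …] (period length 8).
Convergents:
  p_0/q_0 = 42/1
  p_1/q_1 = 421/10
  p_2/q_2 = 463/11
  p_3/q_3 = 884/21
q_2 = 11 ≤ 16 < 21 = q_3, so the answer is 463/11.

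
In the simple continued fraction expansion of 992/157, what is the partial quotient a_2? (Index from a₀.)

7

992 = 6·157 + 50   →  a_0 = 6
157 = 3·50 + 7   →  a_1 = 3
50 = 7·7 + 1   →  a_2 = 7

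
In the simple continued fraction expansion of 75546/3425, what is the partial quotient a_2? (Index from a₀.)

75546 = 22·3425 + 196   →  a_0 = 22
3425 = 17·196 + 93   →  a_1 = 17
196 = 2·93 + 10   →  a_2 = 2

2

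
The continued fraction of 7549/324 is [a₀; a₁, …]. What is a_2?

7549 = 23·324 + 97   →  a_0 = 23
324 = 3·97 + 33   →  a_1 = 3
97 = 2·33 + 31   →  a_2 = 2

2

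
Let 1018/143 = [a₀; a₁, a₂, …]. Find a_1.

8

1018 = 7·143 + 17   →  a_0 = 7
143 = 8·17 + 7   →  a_1 = 8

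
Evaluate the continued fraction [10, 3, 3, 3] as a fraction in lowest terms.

340/33

Fold from the inside: start with 3/1.
  3 + 1/3 = 10/3
  3 + 3/10 = 33/10
  10 + 10/33 = 340/33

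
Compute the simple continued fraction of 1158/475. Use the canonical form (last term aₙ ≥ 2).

[2; 2, 3, 1, 1, 9, 3]

1158 = 2*475 + 208
475 = 2*208 + 59
208 = 3*59 + 31
59 = 1*31 + 28
31 = 1*28 + 3
28 = 9*3 + 1
3 = 3*1 + 0  (stop)
So 1158/475 = [2; 2, 3, 1, 1, 9, 3].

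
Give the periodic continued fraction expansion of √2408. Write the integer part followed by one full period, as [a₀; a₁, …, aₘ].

a₀ = ⌊√2408⌋ = 49.
With m₀=0, d₀=1 and mₖ₊₁ = dₖaₖ − mₖ, dₖ₊₁ = (n − mₖ₊₁²)/dₖ, aₖ₊₁ = ⌊(a₀+mₖ₊₁)/dₖ₊₁⌋:
  k=1: m=49, d=7, a=14
  k=2: m=49, d=1, a=98
d=1 and a=2a₀=98 at k=2, so the next step gives (m, d) = (49, 7) again — its k=1 value — and the period has length 2.

[49; 14, 98]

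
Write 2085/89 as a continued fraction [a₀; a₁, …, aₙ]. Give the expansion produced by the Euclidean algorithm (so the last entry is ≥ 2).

2085 = 23·89 + 38
89 = 2·38 + 13
38 = 2·13 + 12
13 = 1·12 + 1
12 = 12·1 + 0  (stop)
So 2085/89 = [23; 2, 2, 1, 12].

[23; 2, 2, 1, 12]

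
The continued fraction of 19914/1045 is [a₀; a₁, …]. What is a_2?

1

19914 = 19·1045 + 59   →  a_0 = 19
1045 = 17·59 + 42   →  a_1 = 17
59 = 1·42 + 17   →  a_2 = 1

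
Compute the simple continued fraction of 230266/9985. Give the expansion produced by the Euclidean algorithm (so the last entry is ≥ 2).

230266 = 23*9985 + 611
9985 = 16*611 + 209
611 = 2*209 + 193
209 = 1*193 + 16
193 = 12*16 + 1
16 = 16*1 + 0  (stop)
So 230266/9985 = [23; 16, 2, 1, 12, 16].

[23; 16, 2, 1, 12, 16]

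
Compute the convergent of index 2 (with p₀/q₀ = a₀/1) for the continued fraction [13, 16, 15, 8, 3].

3148/241

Using pₖ = aₖpₖ₋₁ + pₖ₋₂, qₖ = aₖqₖ₋₁ + qₖ₋₂ (with p₋₁=1, p₋₂=0, q₋₁=0, q₋₂=1):
  k=0: a=13, p=13, q=1
  k=1: a=16, p=209, q=16
  k=2: a=15, p=3148, q=241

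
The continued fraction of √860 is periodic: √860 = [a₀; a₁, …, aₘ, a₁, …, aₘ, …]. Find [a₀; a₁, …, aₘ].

[29; 3, 14, 3, 58]

a₀ = ⌊√860⌋ = 29.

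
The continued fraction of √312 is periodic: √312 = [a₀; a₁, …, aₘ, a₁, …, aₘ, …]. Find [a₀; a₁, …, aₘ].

a₀ = ⌊√312⌋ = 17.
With m₀=0, d₀=1 and mₖ₊₁ = dₖaₖ − mₖ, dₖ₊₁ = (n − mₖ₊₁²)/dₖ, aₖ₊₁ = ⌊(a₀+mₖ₊₁)/dₖ₊₁⌋:
  k=1: m=17, d=23, a=1
  k=2: m=6, d=12, a=1
  k=3: m=6, d=23, a=1
  k=4: m=17, d=1, a=34
d=1 and a=2a₀=34 at k=4, so the next step gives (m, d) = (17, 23) again — its k=1 value — and the period has length 4.

[17; 1, 1, 1, 34]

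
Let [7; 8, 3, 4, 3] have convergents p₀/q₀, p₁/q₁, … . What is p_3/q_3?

Using pₖ = aₖpₖ₋₁ + pₖ₋₂, qₖ = aₖqₖ₋₁ + qₖ₋₂ (with p₋₁=1, p₋₂=0, q₋₁=0, q₋₂=1):
  k=0: a=7, p=7, q=1
  k=1: a=8, p=57, q=8
  k=2: a=3, p=178, q=25
  k=3: a=4, p=769, q=108

769/108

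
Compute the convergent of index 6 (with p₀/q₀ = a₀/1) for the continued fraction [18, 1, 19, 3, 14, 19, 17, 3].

5386064/284213

Using pₖ = aₖpₖ₋₁ + pₖ₋₂, qₖ = aₖqₖ₋₁ + qₖ₋₂ (with p₋₁=1, p₋₂=0, q₋₁=0, q₋₂=1):
  k=0: a=18, p=18, q=1
  k=1: a=1, p=19, q=1
  k=2: a=19, p=379, q=20
  k=3: a=3, p=1156, q=61
  k=4: a=14, p=16563, q=874
  k=5: a=19, p=315853, q=16667
  k=6: a=17, p=5386064, q=284213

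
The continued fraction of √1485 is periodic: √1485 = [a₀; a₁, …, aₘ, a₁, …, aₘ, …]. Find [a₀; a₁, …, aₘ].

[38; 1, 1, 6, 1, 1, 76]

a₀ = ⌊√1485⌋ = 38.
With m₀=0, d₀=1 and mₖ₊₁ = dₖaₖ − mₖ, dₖ₊₁ = (n − mₖ₊₁²)/dₖ, aₖ₊₁ = ⌊(a₀+mₖ₊₁)/dₖ₊₁⌋:
  k=1: m=38, d=41, a=1
  k=2: m=3, d=36, a=1
  k=3: m=33, d=11, a=6
  k=4: m=33, d=36, a=1
  k=5: m=3, d=41, a=1
  k=6: m=38, d=1, a=76
d=1 and a=2a₀=76 at k=6, so the next step gives (m, d) = (38, 41) again — its k=1 value — and the period has length 6.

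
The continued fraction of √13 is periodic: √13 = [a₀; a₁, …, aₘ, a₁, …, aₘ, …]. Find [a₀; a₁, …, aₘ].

a₀ = ⌊√13⌋ = 3.
With m₀=0, d₀=1 and mₖ₊₁ = dₖaₖ − mₖ, dₖ₊₁ = (n − mₖ₊₁²)/dₖ, aₖ₊₁ = ⌊(a₀+mₖ₊₁)/dₖ₊₁⌋:
  k=1: m=3, d=4, a=1
  k=2: m=1, d=3, a=1
  k=3: m=2, d=3, a=1
  k=4: m=1, d=4, a=1
  k=5: m=3, d=1, a=6
d=1 and a=2a₀=6 at k=5, so the next step gives (m, d) = (3, 4) again — its k=1 value — and the period has length 5.

[3; 1, 1, 1, 1, 6]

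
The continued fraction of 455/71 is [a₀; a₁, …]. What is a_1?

455 = 6·71 + 29   →  a_0 = 6
71 = 2·29 + 13   →  a_1 = 2

2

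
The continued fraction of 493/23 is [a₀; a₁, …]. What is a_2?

3

493 = 21·23 + 10   →  a_0 = 21
23 = 2·10 + 3   →  a_1 = 2
10 = 3·3 + 1   →  a_2 = 3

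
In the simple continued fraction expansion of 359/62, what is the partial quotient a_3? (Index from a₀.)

1

359 = 5·62 + 49   →  a_0 = 5
62 = 1·49 + 13   →  a_1 = 1
49 = 3·13 + 10   →  a_2 = 3
13 = 1·10 + 3   →  a_3 = 1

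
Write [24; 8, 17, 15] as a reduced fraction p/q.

Fold from the inside: start with 15/1.
  17 + 1/15 = 256/15
  8 + 15/256 = 2063/256
  24 + 256/2063 = 49768/2063

49768/2063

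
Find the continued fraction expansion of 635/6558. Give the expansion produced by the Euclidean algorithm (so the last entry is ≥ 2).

[0; 10, 3, 18, 1, 10]

635 = 0·6558 + 635
6558 = 10·635 + 208
635 = 3·208 + 11
208 = 18·11 + 10
11 = 1·10 + 1
10 = 10·1 + 0  (stop)
So 635/6558 = [0; 10, 3, 18, 1, 10].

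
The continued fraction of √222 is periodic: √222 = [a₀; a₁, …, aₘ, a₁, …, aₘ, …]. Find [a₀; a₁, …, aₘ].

[14; 1, 8, 1, 28]

a₀ = ⌊√222⌋ = 14.
With m₀=0, d₀=1 and mₖ₊₁ = dₖaₖ − mₖ, dₖ₊₁ = (n − mₖ₊₁²)/dₖ, aₖ₊₁ = ⌊(a₀+mₖ₊₁)/dₖ₊₁⌋:
  k=1: m=14, d=26, a=1
  k=2: m=12, d=3, a=8
  k=3: m=12, d=26, a=1
  k=4: m=14, d=1, a=28
d=1 and a=2a₀=28 at k=4, so the next step gives (m, d) = (14, 26) again — its k=1 value — and the period has length 4.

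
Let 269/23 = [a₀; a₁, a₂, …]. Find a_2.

269 = 11·23 + 16   →  a_0 = 11
23 = 1·16 + 7   →  a_1 = 1
16 = 2·7 + 2   →  a_2 = 2

2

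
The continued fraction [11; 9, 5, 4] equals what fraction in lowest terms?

2144/193

Fold from the inside: start with 4/1.
  5 + 1/4 = 21/4
  9 + 4/21 = 193/21
  11 + 21/193 = 2144/193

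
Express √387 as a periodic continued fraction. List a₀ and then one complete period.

a₀ = ⌊√387⌋ = 19.
With m₀=0, d₀=1 and mₖ₊₁ = dₖaₖ − mₖ, dₖ₊₁ = (n − mₖ₊₁²)/dₖ, aₖ₊₁ = ⌊(a₀+mₖ₊₁)/dₖ₊₁⌋:
  k=1: m=19, d=26, a=1
  k=2: m=7, d=13, a=2
  k=3: m=19, d=2, a=19
  k=4: m=19, d=13, a=2
  k=5: m=7, d=26, a=1
  k=6: m=19, d=1, a=38
d=1 and a=2a₀=38 at k=6, so the next step gives (m, d) = (19, 26) again — its k=1 value — and the period has length 6.

[19; 1, 2, 19, 2, 1, 38]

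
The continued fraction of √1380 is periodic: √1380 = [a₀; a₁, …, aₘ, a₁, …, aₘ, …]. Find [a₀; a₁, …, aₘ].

a₀ = ⌊√1380⌋ = 37.

[37; 6, 1, 2, 1, 6, 74]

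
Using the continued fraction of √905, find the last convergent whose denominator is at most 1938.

√905 = [30; 12, 60, …] (period length 2).
Convergents:
  p_0/q_0 = 30/1
  p_1/q_1 = 361/12
  p_2/q_2 = 21690/721
  p_3/q_3 = 260641/8664
q_2 = 721 ≤ 1938 < 8664 = q_3, so the answer is 21690/721.

21690/721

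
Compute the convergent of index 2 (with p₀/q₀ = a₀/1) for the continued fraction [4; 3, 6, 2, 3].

82/19

Using pₖ = aₖpₖ₋₁ + pₖ₋₂, qₖ = aₖqₖ₋₁ + qₖ₋₂ (with p₋₁=1, p₋₂=0, q₋₁=0, q₋₂=1):
  k=0: a=4, p=4, q=1
  k=1: a=3, p=13, q=3
  k=2: a=6, p=82, q=19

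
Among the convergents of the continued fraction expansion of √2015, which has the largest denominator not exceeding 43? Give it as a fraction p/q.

404/9

√2015 = [44; 1, 7, 1, 88, …] (period length 4).
Convergents:
  p_0/q_0 = 44/1
  p_1/q_1 = 45/1
  p_2/q_2 = 359/8
  p_3/q_3 = 404/9
  p_4/q_4 = 35911/800
q_3 = 9 ≤ 43 < 800 = q_4, so the answer is 404/9.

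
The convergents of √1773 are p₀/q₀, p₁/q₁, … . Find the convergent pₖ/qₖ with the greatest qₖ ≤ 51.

√1773 = [42; 9, 2, 1, 8, 1, 2, 9, 84, …] (period length 8).
Convergents:
  p_0/q_0 = 42/1
  p_1/q_1 = 379/9
  p_2/q_2 = 800/19
  p_3/q_3 = 1179/28
  p_4/q_4 = 10232/243
q_3 = 28 ≤ 51 < 243 = q_4, so the answer is 1179/28.

1179/28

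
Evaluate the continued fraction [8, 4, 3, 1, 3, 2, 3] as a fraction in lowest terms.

4109/499

Fold from the inside: start with 3/1.
  2 + 1/3 = 7/3
  3 + 3/7 = 24/7
  1 + 7/24 = 31/24
  3 + 24/31 = 117/31
  4 + 31/117 = 499/117
  8 + 117/499 = 4109/499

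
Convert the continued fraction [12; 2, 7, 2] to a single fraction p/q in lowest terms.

399/32

Fold from the inside: start with 2/1.
  7 + 1/2 = 15/2
  2 + 2/15 = 32/15
  12 + 15/32 = 399/32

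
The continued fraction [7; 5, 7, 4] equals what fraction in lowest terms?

1072/149

Using pₖ = aₖpₖ₋₁ + pₖ₋₂ and qₖ = aₖqₖ₋₁ + qₖ₋₂:
  k=0: a=7, p=7, q=1
  k=1: a=5, p=36, q=5
  k=2: a=7, p=259, q=36
  k=3: a=4, p=1072, q=149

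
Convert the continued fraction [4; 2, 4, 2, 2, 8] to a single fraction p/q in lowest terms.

Fold from the inside: start with 8/1.
  2 + 1/8 = 17/8
  2 + 8/17 = 42/17
  4 + 17/42 = 185/42
  2 + 42/185 = 412/185
  4 + 185/412 = 1833/412

1833/412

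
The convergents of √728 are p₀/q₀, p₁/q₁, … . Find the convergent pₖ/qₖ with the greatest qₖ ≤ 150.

1457/54

√728 = [26; 1, 52, …] (period length 2).
Convergents:
  p_0/q_0 = 26/1
  p_1/q_1 = 27/1
  p_2/q_2 = 1430/53
  p_3/q_3 = 1457/54
  p_4/q_4 = 77194/2861
q_3 = 54 ≤ 150 < 2861 = q_4, so the answer is 1457/54.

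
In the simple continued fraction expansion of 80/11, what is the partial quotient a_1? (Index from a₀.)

3

80 = 7·11 + 3   →  a_0 = 7
11 = 3·3 + 2   →  a_1 = 3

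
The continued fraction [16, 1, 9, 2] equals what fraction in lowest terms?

355/21

Using pₖ = aₖpₖ₋₁ + pₖ₋₂ and qₖ = aₖqₖ₋₁ + qₖ₋₂:
  k=0: a=16, p=16, q=1
  k=1: a=1, p=17, q=1
  k=2: a=9, p=169, q=10
  k=3: a=2, p=355, q=21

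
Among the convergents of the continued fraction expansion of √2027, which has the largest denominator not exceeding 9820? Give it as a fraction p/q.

√2027 = [45; 45, 90, …] (period length 2).
Convergents:
  p_0/q_0 = 45/1
  p_1/q_1 = 2026/45
  p_2/q_2 = 182385/4051
  p_3/q_3 = 8209351/182340
q_2 = 4051 ≤ 9820 < 182340 = q_3, so the answer is 182385/4051.

182385/4051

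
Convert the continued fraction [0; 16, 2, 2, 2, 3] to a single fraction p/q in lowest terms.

41/673

Fold from the inside: start with 3/1.
  2 + 1/3 = 7/3
  2 + 3/7 = 17/7
  2 + 7/17 = 41/17
  16 + 17/41 = 673/41
  0 + 41/673 = 41/673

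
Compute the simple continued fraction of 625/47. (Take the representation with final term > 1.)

[13; 3, 2, 1, 4]

625 = 13*47 + 14
47 = 3*14 + 5
14 = 2*5 + 4
5 = 1*4 + 1
4 = 4*1 + 0  (stop)
So 625/47 = [13; 3, 2, 1, 4].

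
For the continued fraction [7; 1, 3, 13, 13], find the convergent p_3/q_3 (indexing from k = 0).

Using pₖ = aₖpₖ₋₁ + pₖ₋₂, qₖ = aₖqₖ₋₁ + qₖ₋₂ (with p₋₁=1, p₋₂=0, q₋₁=0, q₋₂=1):
  k=0: a=7, p=7, q=1
  k=1: a=1, p=8, q=1
  k=2: a=3, p=31, q=4
  k=3: a=13, p=411, q=53

411/53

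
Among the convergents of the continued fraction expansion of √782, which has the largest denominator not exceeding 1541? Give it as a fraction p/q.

√782 = [27; 1, 26, 1, 54, …] (period length 4).
Convergents:
  p_0/q_0 = 27/1
  p_1/q_1 = 28/1
  p_2/q_2 = 755/27
  p_3/q_3 = 783/28
  p_4/q_4 = 43037/1539
  p_5/q_5 = 43820/1567
q_4 = 1539 ≤ 1541 < 1567 = q_5, so the answer is 43037/1539.

43037/1539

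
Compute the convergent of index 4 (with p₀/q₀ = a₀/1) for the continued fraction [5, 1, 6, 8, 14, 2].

4717/805

Using pₖ = aₖpₖ₋₁ + pₖ₋₂, qₖ = aₖqₖ₋₁ + qₖ₋₂ (with p₋₁=1, p₋₂=0, q₋₁=0, q₋₂=1):
  k=0: a=5, p=5, q=1
  k=1: a=1, p=6, q=1
  k=2: a=6, p=41, q=7
  k=3: a=8, p=334, q=57
  k=4: a=14, p=4717, q=805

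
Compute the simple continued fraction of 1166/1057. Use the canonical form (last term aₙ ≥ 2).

[1; 9, 1, 2, 3, 3, 3]

1166 = 1·1057 + 109
1057 = 9·109 + 76
109 = 1·76 + 33
76 = 2·33 + 10
33 = 3·10 + 3
10 = 3·3 + 1
3 = 3·1 + 0  (stop)
So 1166/1057 = [1; 9, 1, 2, 3, 3, 3].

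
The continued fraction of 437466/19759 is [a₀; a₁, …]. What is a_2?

437466 = 22·19759 + 2768   →  a_0 = 22
19759 = 7·2768 + 383   →  a_1 = 7
2768 = 7·383 + 87   →  a_2 = 7

7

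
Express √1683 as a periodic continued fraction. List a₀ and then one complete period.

[41; 41, 82]

a₀ = ⌊√1683⌋ = 41.
With m₀=0, d₀=1 and mₖ₊₁ = dₖaₖ − mₖ, dₖ₊₁ = (n − mₖ₊₁²)/dₖ, aₖ₊₁ = ⌊(a₀+mₖ₊₁)/dₖ₊₁⌋:
  k=1: m=41, d=2, a=41
  k=2: m=41, d=1, a=82
d=1 and a=2a₀=82 at k=2, so the next step gives (m, d) = (41, 2) again — its k=1 value — and the period has length 2.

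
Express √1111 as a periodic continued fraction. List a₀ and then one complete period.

[33; 3, 66]

a₀ = ⌊√1111⌋ = 33.
With m₀=0, d₀=1 and mₖ₊₁ = dₖaₖ − mₖ, dₖ₊₁ = (n − mₖ₊₁²)/dₖ, aₖ₊₁ = ⌊(a₀+mₖ₊₁)/dₖ₊₁⌋:
  k=1: m=33, d=22, a=3
  k=2: m=33, d=1, a=66
d=1 and a=2a₀=66 at k=2, so the next step gives (m, d) = (33, 22) again — its k=1 value — and the period has length 2.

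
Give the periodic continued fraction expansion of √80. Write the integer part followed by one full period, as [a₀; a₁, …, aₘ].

[8; 1, 16]

a₀ = ⌊√80⌋ = 8.
With m₀=0, d₀=1 and mₖ₊₁ = dₖaₖ − mₖ, dₖ₊₁ = (n − mₖ₊₁²)/dₖ, aₖ₊₁ = ⌊(a₀+mₖ₊₁)/dₖ₊₁⌋:
  k=1: m=8, d=16, a=1
  k=2: m=8, d=1, a=16
d=1 and a=2a₀=16 at k=2, so the next step gives (m, d) = (8, 16) again — its k=1 value — and the period has length 2.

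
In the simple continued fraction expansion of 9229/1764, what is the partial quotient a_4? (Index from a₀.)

8

9229 = 5·1764 + 409   →  a_0 = 5
1764 = 4·409 + 128   →  a_1 = 4
409 = 3·128 + 25   →  a_2 = 3
128 = 5·25 + 3   →  a_3 = 5
25 = 8·3 + 1   →  a_4 = 8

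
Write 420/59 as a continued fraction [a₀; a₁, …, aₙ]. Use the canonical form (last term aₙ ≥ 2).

420 = 7·59 + 7
59 = 8·7 + 3
7 = 2·3 + 1
3 = 3·1 + 0  (stop)
So 420/59 = [7; 8, 2, 3].

[7; 8, 2, 3]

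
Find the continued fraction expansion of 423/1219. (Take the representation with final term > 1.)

423 = 0·1219 + 423
1219 = 2·423 + 373
423 = 1·373 + 50
373 = 7·50 + 23
50 = 2·23 + 4
23 = 5·4 + 3
4 = 1·3 + 1
3 = 3·1 + 0  (stop)
So 423/1219 = [0; 2, 1, 7, 2, 5, 1, 3].

[0; 2, 1, 7, 2, 5, 1, 3]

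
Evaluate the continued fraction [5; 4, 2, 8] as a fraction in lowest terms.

Using pₖ = aₖpₖ₋₁ + pₖ₋₂ and qₖ = aₖqₖ₋₁ + qₖ₋₂:
  k=0: a=5, p=5, q=1
  k=1: a=4, p=21, q=4
  k=2: a=2, p=47, q=9
  k=3: a=8, p=397, q=76

397/76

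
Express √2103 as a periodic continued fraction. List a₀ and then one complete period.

a₀ = ⌊√2103⌋ = 45.
With m₀=0, d₀=1 and mₖ₊₁ = dₖaₖ − mₖ, dₖ₊₁ = (n − mₖ₊₁²)/dₖ, aₖ₊₁ = ⌊(a₀+mₖ₊₁)/dₖ₊₁⌋:
  k=1: m=45, d=78, a=1
  k=2: m=33, d=13, a=6
  k=3: m=45, d=6, a=15
  k=4: m=45, d=13, a=6
  k=5: m=33, d=78, a=1
  k=6: m=45, d=1, a=90
d=1 and a=2a₀=90 at k=6, so the next step gives (m, d) = (45, 78) again — its k=1 value — and the period has length 6.

[45; 1, 6, 15, 6, 1, 90]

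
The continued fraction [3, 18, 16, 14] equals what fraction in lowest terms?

12417/4064

Fold from the inside: start with 14/1.
  16 + 1/14 = 225/14
  18 + 14/225 = 4064/225
  3 + 225/4064 = 12417/4064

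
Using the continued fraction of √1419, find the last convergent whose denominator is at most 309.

8551/227

√1419 = [37; 1, 2, 37, 2, 1, 74, …] (period length 6).
Convergents:
  p_0/q_0 = 37/1
  p_1/q_1 = 38/1
  p_2/q_2 = 113/3
  p_3/q_3 = 4219/112
  p_4/q_4 = 8551/227
  p_5/q_5 = 12770/339
q_4 = 227 ≤ 309 < 339 = q_5, so the answer is 8551/227.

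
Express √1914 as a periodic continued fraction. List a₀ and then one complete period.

[43; 1, 2, 1, 86]

a₀ = ⌊√1914⌋ = 43.
With m₀=0, d₀=1 and mₖ₊₁ = dₖaₖ − mₖ, dₖ₊₁ = (n − mₖ₊₁²)/dₖ, aₖ₊₁ = ⌊(a₀+mₖ₊₁)/dₖ₊₁⌋:
  k=1: m=43, d=65, a=1
  k=2: m=22, d=22, a=2
  k=3: m=22, d=65, a=1
  k=4: m=43, d=1, a=86
d=1 and a=2a₀=86 at k=4, so the next step gives (m, d) = (43, 65) again — its k=1 value — and the period has length 4.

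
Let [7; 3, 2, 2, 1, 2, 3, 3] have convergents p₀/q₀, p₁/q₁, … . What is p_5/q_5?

Using pₖ = aₖpₖ₋₁ + pₖ₋₂, qₖ = aₖqₖ₋₁ + qₖ₋₂ (with p₋₁=1, p₋₂=0, q₋₁=0, q₋₂=1):
  k=0: a=7, p=7, q=1
  k=1: a=3, p=22, q=3
  k=2: a=2, p=51, q=7
  k=3: a=2, p=124, q=17
  k=4: a=1, p=175, q=24
  k=5: a=2, p=474, q=65

474/65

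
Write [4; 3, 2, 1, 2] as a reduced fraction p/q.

116/27

Fold from the inside: start with 2/1.
  1 + 1/2 = 3/2
  2 + 2/3 = 8/3
  3 + 3/8 = 27/8
  4 + 8/27 = 116/27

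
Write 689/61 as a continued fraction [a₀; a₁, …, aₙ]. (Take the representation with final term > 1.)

[11; 3, 2, 1, 1, 3]

689 = 11*61 + 18
61 = 3*18 + 7
18 = 2*7 + 4
7 = 1*4 + 3
4 = 1*3 + 1
3 = 3*1 + 0  (stop)
So 689/61 = [11; 3, 2, 1, 1, 3].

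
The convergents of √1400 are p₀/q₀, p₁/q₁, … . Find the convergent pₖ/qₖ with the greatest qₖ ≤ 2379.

67275/1798

√1400 = [37; 2, 2, 2, 74, …] (period length 4).
Convergents:
  p_0/q_0 = 37/1
  p_1/q_1 = 75/2
  p_2/q_2 = 187/5
  p_3/q_3 = 449/12
  p_4/q_4 = 33413/893
  p_5/q_5 = 67275/1798
  p_6/q_6 = 167963/4489
q_5 = 1798 ≤ 2379 < 4489 = q_6, so the answer is 67275/1798.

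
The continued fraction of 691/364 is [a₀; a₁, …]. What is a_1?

1

691 = 1·364 + 327   →  a_0 = 1
364 = 1·327 + 37   →  a_1 = 1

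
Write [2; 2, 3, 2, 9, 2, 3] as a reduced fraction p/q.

2693/1105

Fold from the inside: start with 3/1.
  2 + 1/3 = 7/3
  9 + 3/7 = 66/7
  2 + 7/66 = 139/66
  3 + 66/139 = 483/139
  2 + 139/483 = 1105/483
  2 + 483/1105 = 2693/1105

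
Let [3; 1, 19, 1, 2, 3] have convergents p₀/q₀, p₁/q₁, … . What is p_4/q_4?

245/62

Using pₖ = aₖpₖ₋₁ + pₖ₋₂, qₖ = aₖqₖ₋₁ + qₖ₋₂ (with p₋₁=1, p₋₂=0, q₋₁=0, q₋₂=1):
  k=0: a=3, p=3, q=1
  k=1: a=1, p=4, q=1
  k=2: a=19, p=79, q=20
  k=3: a=1, p=83, q=21
  k=4: a=2, p=245, q=62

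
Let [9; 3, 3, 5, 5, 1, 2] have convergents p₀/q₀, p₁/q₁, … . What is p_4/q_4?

2558/275

Using pₖ = aₖpₖ₋₁ + pₖ₋₂, qₖ = aₖqₖ₋₁ + qₖ₋₂ (with p₋₁=1, p₋₂=0, q₋₁=0, q₋₂=1):
  k=0: a=9, p=9, q=1
  k=1: a=3, p=28, q=3
  k=2: a=3, p=93, q=10
  k=3: a=5, p=493, q=53
  k=4: a=5, p=2558, q=275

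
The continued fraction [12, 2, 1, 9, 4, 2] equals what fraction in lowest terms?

3296/267

Fold from the inside: start with 2/1.
  4 + 1/2 = 9/2
  9 + 2/9 = 83/9
  1 + 9/83 = 92/83
  2 + 83/92 = 267/92
  12 + 92/267 = 3296/267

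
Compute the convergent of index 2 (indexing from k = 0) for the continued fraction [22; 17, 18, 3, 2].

Using pₖ = aₖpₖ₋₁ + pₖ₋₂, qₖ = aₖqₖ₋₁ + qₖ₋₂ (with p₋₁=1, p₋₂=0, q₋₁=0, q₋₂=1):
  k=0: a=22, p=22, q=1
  k=1: a=17, p=375, q=17
  k=2: a=18, p=6772, q=307

6772/307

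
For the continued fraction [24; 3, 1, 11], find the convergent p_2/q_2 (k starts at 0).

Using pₖ = aₖpₖ₋₁ + pₖ₋₂, qₖ = aₖqₖ₋₁ + qₖ₋₂ (with p₋₁=1, p₋₂=0, q₋₁=0, q₋₂=1):
  k=0: a=24, p=24, q=1
  k=1: a=3, p=73, q=3
  k=2: a=1, p=97, q=4

97/4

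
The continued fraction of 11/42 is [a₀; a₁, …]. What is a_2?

1

11 = 0·42 + 11   →  a_0 = 0
42 = 3·11 + 9   →  a_1 = 3
11 = 1·9 + 2   →  a_2 = 1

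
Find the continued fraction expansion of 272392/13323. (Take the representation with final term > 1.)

272392 = 20·13323 + 5932
13323 = 2·5932 + 1459
5932 = 4·1459 + 96
1459 = 15·96 + 19
96 = 5·19 + 1
19 = 19·1 + 0  (stop)
So 272392/13323 = [20; 2, 4, 15, 5, 19].

[20; 2, 4, 15, 5, 19]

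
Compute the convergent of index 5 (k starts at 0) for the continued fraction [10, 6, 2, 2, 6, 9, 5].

Using pₖ = aₖpₖ₋₁ + pₖ₋₂, qₖ = aₖqₖ₋₁ + qₖ₋₂ (with p₋₁=1, p₋₂=0, q₋₁=0, q₋₂=1):
  k=0: a=10, p=10, q=1
  k=1: a=6, p=61, q=6
  k=2: a=2, p=132, q=13
  k=3: a=2, p=325, q=32
  k=4: a=6, p=2082, q=205
  k=5: a=9, p=19063, q=1877

19063/1877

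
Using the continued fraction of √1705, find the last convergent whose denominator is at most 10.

289/7

√1705 = [41; 3, 2, 3, 82, …] (period length 4).
Convergents:
  p_0/q_0 = 41/1
  p_1/q_1 = 124/3
  p_2/q_2 = 289/7
  p_3/q_3 = 991/24
q_2 = 7 ≤ 10 < 24 = q_3, so the answer is 289/7.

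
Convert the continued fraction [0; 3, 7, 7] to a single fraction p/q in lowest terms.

Fold from the inside: start with 7/1.
  7 + 1/7 = 50/7
  3 + 7/50 = 157/50
  0 + 50/157 = 50/157

50/157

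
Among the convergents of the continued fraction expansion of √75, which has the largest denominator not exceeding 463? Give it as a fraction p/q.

1351/156

√75 = [8; 1, 1, 1, 16, …] (period length 4).
Convergents:
  p_0/q_0 = 8/1
  p_1/q_1 = 9/1
  p_2/q_2 = 17/2
  p_3/q_3 = 26/3
  p_4/q_4 = 433/50
  p_5/q_5 = 459/53
  p_6/q_6 = 892/103
  p_7/q_7 = 1351/156
  p_8/q_8 = 22508/2599
q_7 = 156 ≤ 463 < 2599 = q_8, so the answer is 1351/156.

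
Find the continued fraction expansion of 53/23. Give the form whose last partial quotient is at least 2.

53 = 2*23 + 7
23 = 3*7 + 2
7 = 3*2 + 1
2 = 2*1 + 0  (stop)
So 53/23 = [2; 3, 3, 2].

[2; 3, 3, 2]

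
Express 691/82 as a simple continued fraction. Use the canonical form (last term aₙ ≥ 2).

[8; 2, 2, 1, 11]

691 = 8·82 + 35
82 = 2·35 + 12
35 = 2·12 + 11
12 = 1·11 + 1
11 = 11·1 + 0  (stop)
So 691/82 = [8; 2, 2, 1, 11].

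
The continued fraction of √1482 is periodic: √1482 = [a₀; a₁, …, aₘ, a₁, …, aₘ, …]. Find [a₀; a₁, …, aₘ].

a₀ = ⌊√1482⌋ = 38.
With m₀=0, d₀=1 and mₖ₊₁ = dₖaₖ − mₖ, dₖ₊₁ = (n − mₖ₊₁²)/dₖ, aₖ₊₁ = ⌊(a₀+mₖ₊₁)/dₖ₊₁⌋:
  k=1: m=38, d=38, a=2
  k=2: m=38, d=1, a=76
d=1 and a=2a₀=76 at k=2, so the next step gives (m, d) = (38, 38) again — its k=1 value — and the period has length 2.

[38; 2, 76]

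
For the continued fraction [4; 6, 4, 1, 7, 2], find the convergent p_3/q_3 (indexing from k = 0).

Using pₖ = aₖpₖ₋₁ + pₖ₋₂, qₖ = aₖqₖ₋₁ + qₖ₋₂ (with p₋₁=1, p₋₂=0, q₋₁=0, q₋₂=1):
  k=0: a=4, p=4, q=1
  k=1: a=6, p=25, q=6
  k=2: a=4, p=104, q=25
  k=3: a=1, p=129, q=31

129/31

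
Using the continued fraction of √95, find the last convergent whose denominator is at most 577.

√95 = [9; 1, 2, 1, 18, …] (period length 4).
Convergents:
  p_0/q_0 = 9/1
  p_1/q_1 = 10/1
  p_2/q_2 = 29/3
  p_3/q_3 = 39/4
  p_4/q_4 = 731/75
  p_5/q_5 = 770/79
  p_6/q_6 = 2271/233
  p_7/q_7 = 3041/312
  p_8/q_8 = 57009/5849
q_7 = 312 ≤ 577 < 5849 = q_8, so the answer is 3041/312.

3041/312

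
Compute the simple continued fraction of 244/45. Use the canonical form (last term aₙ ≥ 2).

244 = 5*45 + 19
45 = 2*19 + 7
19 = 2*7 + 5
7 = 1*5 + 2
5 = 2*2 + 1
2 = 2*1 + 0  (stop)
So 244/45 = [5; 2, 2, 1, 2, 2].

[5; 2, 2, 1, 2, 2]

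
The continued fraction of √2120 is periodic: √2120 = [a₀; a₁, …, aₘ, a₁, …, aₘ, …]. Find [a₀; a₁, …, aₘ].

[46; 23, 92]

a₀ = ⌊√2120⌋ = 46.
With m₀=0, d₀=1 and mₖ₊₁ = dₖaₖ − mₖ, dₖ₊₁ = (n − mₖ₊₁²)/dₖ, aₖ₊₁ = ⌊(a₀+mₖ₊₁)/dₖ₊₁⌋:
  k=1: m=46, d=4, a=23
  k=2: m=46, d=1, a=92
d=1 and a=2a₀=92 at k=2, so the next step gives (m, d) = (46, 4) again — its k=1 value — and the period has length 2.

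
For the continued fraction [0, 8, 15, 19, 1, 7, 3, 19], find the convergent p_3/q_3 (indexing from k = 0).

Using pₖ = aₖpₖ₋₁ + pₖ₋₂, qₖ = aₖqₖ₋₁ + qₖ₋₂ (with p₋₁=1, p₋₂=0, q₋₁=0, q₋₂=1):
  k=0: a=0, p=0, q=1
  k=1: a=8, p=1, q=8
  k=2: a=15, p=15, q=121
  k=3: a=19, p=286, q=2307

286/2307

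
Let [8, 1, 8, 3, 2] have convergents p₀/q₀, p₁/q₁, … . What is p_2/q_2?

Using pₖ = aₖpₖ₋₁ + pₖ₋₂, qₖ = aₖqₖ₋₁ + qₖ₋₂ (with p₋₁=1, p₋₂=0, q₋₁=0, q₋₂=1):
  k=0: a=8, p=8, q=1
  k=1: a=1, p=9, q=1
  k=2: a=8, p=80, q=9

80/9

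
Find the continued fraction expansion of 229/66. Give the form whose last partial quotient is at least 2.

[3; 2, 7, 1, 3]

229 = 3*66 + 31
66 = 2*31 + 4
31 = 7*4 + 3
4 = 1*3 + 1
3 = 3*1 + 0  (stop)
So 229/66 = [3; 2, 7, 1, 3].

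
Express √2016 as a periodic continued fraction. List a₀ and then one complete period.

[44; 1, 8, 1, 88]

a₀ = ⌊√2016⌋ = 44.
With m₀=0, d₀=1 and mₖ₊₁ = dₖaₖ − mₖ, dₖ₊₁ = (n − mₖ₊₁²)/dₖ, aₖ₊₁ = ⌊(a₀+mₖ₊₁)/dₖ₊₁⌋:
  k=1: m=44, d=80, a=1
  k=2: m=36, d=9, a=8
  k=3: m=36, d=80, a=1
  k=4: m=44, d=1, a=88
d=1 and a=2a₀=88 at k=4, so the next step gives (m, d) = (44, 80) again — its k=1 value — and the period has length 4.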